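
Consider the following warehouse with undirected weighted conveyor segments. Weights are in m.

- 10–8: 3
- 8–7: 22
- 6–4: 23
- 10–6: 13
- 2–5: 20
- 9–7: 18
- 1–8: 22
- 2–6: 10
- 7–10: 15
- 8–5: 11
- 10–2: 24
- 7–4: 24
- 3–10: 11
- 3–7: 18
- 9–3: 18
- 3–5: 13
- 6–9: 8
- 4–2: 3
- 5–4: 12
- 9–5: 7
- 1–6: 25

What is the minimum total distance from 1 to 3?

36 m

Candidate routes:
1–8–5–3: 22+11+13 = 46
1–8–10–3: 22+3+11 = 36
1–6–10–3: 25+13+11 = 49
1–6–9–3: 25+8+18 = 51
Cheapest is 1–8–10–3 at 36 m.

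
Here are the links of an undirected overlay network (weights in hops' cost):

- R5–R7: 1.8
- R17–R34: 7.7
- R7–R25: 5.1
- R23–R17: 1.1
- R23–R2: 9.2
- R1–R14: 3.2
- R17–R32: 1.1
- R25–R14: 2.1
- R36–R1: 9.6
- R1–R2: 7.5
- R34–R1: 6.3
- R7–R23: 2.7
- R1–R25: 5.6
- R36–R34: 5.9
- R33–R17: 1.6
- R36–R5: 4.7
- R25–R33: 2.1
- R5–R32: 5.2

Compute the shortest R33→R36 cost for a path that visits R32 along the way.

12.6 hops' cost

Shortest R33→R32: R33 → R17 → R32 = 2.7
Shortest R32→R36: R32 → R5 → R36 = 9.9
Total via R32: 2.7 + 9.9 = 12.6 hops' cost.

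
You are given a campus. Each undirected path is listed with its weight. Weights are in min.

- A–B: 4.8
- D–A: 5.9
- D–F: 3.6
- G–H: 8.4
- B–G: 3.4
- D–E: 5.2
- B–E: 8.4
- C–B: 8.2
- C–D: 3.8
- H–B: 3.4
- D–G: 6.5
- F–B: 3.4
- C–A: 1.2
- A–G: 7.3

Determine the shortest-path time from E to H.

Candidate routes:
E - D - G - B - H: 5.2+6.5+3.4+3.4 = 18.5
E - D - C - A - B - H: 5.2+3.8+1.2+4.8+3.4 = 18.4
E - D - F - B - H: 5.2+3.6+3.4+3.4 = 15.6
E - B - H: 8.4+3.4 = 11.8
Cheapest is E - B - H at 11.8 min.

11.8 min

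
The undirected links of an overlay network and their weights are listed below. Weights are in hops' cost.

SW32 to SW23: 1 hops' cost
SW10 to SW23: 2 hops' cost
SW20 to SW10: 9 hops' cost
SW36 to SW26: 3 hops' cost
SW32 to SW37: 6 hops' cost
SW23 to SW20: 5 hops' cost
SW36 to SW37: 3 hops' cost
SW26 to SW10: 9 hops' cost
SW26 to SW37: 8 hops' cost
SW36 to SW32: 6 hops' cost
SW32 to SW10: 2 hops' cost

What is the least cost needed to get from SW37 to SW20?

12 hops' cost

Enumerating some paths:
SW37 - SW32 - SW10 - SW20: 6+2+9 = 17
SW37 - SW32 - SW10 - SW23 - SW20: 6+2+2+5 = 15
SW37 - SW32 - SW23 - SW20: 6+1+5 = 12
SW37 - SW36 - SW32 - SW23 - SW20: 3+6+1+5 = 15
The minimum is 12 hops' cost via SW37 - SW32 - SW23 - SW20.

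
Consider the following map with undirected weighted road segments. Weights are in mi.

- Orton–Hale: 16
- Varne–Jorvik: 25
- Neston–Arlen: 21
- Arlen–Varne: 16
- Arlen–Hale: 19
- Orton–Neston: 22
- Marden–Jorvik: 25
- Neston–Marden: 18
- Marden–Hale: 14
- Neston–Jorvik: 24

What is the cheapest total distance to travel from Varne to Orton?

Running Dijkstra from Varne:
Varne: 0
Arlen: 16  (via Varne)
Jorvik: 25  (via Varne)
Hale: 35  (via Arlen)
Neston: 37  (via Arlen)
Marden: 49  (via Hale)
Orton: 51  (via Hale)
Shortest route: Varne–Arlen–Hale–Orton = 51 mi.

51 mi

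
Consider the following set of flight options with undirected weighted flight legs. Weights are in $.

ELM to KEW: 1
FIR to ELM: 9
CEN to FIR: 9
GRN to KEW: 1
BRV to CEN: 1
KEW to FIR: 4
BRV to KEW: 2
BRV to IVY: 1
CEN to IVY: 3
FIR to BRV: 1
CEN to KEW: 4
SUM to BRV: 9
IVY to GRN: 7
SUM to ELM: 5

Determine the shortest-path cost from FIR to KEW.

Settle nodes by increasing distance from FIR:
FIR: 0
BRV: 1  (via FIR)
IVY: 2  (via BRV)
CEN: 2  (via BRV)
KEW: 3  (via BRV)
Shortest route: FIR–BRV–KEW = $3.

$3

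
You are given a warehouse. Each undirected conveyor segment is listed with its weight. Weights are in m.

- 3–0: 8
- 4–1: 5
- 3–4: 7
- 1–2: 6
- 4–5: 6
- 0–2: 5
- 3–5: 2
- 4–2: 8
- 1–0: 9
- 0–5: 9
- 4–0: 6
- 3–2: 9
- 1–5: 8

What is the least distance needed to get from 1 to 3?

10 m

Candidate routes:
1 - 4 - 5 - 3: 5+6+2 = 13
1 - 4 - 3: 5+7 = 12
1 - 5 - 3: 8+2 = 10
The minimum is 10 m via 1 - 5 - 3.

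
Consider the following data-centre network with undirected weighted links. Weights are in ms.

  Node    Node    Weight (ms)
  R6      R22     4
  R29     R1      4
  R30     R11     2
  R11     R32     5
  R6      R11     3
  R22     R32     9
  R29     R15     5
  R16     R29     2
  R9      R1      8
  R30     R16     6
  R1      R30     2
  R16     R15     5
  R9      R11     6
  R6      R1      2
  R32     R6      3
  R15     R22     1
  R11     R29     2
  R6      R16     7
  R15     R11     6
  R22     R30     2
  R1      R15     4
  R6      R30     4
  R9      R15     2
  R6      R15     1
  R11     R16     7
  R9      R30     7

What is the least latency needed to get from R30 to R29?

4 ms

Compare a few routes:
R30 → R1 → R29: 2+4 = 6
R30 → R22 → R15 → R29: 2+1+5 = 8
R30 → R11 → R29: 2+2 = 4
Cheapest is R30 → R11 → R29 at 4 ms.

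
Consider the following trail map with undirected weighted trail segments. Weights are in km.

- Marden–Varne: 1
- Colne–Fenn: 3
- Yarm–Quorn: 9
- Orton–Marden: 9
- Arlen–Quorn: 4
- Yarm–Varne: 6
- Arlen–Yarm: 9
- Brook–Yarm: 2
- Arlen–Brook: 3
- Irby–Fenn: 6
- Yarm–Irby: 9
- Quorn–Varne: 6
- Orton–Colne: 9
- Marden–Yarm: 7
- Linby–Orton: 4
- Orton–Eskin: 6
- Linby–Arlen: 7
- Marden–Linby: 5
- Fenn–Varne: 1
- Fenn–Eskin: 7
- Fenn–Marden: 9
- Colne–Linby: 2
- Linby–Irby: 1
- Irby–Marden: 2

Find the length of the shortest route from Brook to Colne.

12 km

Enumerating some paths:
Brook - Yarm - Varne - Marden - Irby - Linby - Colne: 2+6+1+2+1+2 = 14
Brook - Yarm - Varne - Fenn - Colne: 2+6+1+3 = 12
Brook - Yarm - Irby - Linby - Colne: 2+9+1+2 = 14
Cheapest is Brook - Yarm - Varne - Fenn - Colne at 12 km.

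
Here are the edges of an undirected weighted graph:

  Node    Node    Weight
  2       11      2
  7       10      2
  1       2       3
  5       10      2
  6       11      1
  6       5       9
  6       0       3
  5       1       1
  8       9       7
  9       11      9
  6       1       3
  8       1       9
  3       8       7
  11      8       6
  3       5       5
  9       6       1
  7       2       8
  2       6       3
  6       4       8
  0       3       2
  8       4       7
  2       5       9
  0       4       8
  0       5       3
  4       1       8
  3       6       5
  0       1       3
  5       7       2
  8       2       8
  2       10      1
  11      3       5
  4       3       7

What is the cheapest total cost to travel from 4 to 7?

Enumerating some paths:
4 - 1 - 5 - 10 - 7: 8+1+2+2 = 13
4 - 0 - 5 - 7: 8+3+2 = 13
4 - 1 - 5 - 7: 8+1+2 = 11
4 - 6 - 1 - 5 - 7: 8+3+1+2 = 14
Cheapest is 4 - 1 - 5 - 7 at 11.

11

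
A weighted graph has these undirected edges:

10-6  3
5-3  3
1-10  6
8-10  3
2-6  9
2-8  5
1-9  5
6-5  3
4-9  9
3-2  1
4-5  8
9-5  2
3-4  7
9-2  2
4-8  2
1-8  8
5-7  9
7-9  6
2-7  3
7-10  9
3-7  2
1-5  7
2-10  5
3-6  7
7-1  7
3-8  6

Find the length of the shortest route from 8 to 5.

Settle nodes by increasing distance from 8:
8: 0
4: 2  (via 8)
10: 3  (via 8)
2: 5  (via 8)
3: 6  (via 8)
6: 6  (via 10)
9: 7  (via 2)
1: 8  (via 8)
7: 8  (via 2)
5: 9  (via 3)
Shortest route: 8 → 3 → 5 = 9.

9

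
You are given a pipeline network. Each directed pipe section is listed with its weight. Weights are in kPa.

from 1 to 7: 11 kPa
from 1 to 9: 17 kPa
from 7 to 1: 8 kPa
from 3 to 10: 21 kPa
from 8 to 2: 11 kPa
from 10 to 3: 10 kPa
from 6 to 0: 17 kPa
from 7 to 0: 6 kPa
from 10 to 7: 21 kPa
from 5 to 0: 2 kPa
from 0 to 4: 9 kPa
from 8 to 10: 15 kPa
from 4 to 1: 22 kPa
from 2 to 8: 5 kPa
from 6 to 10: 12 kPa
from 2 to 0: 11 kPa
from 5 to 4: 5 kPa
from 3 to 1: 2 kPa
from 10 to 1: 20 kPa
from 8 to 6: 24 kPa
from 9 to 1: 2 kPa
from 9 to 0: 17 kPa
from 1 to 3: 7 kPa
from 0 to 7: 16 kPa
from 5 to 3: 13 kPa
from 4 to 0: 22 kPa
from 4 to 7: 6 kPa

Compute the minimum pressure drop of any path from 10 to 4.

36 kPa

Candidate routes:
10 - 7 - 0 - 4: 21+6+9 = 36
10 - 3 - 1 - 7 - 0 - 4: 10+2+11+6+9 = 38
Cheapest is 10 - 7 - 0 - 4 at 36 kPa.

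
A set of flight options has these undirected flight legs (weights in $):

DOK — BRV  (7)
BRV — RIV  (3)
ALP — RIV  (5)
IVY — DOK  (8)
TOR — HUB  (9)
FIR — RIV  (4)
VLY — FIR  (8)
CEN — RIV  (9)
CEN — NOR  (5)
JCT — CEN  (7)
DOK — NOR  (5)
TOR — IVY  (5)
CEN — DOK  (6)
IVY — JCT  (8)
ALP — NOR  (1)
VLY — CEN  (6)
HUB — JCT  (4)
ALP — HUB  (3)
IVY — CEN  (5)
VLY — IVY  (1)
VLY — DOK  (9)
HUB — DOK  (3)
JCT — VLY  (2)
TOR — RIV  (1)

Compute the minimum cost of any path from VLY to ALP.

$9

Compare a few routes:
VLY–CEN–NOR–ALP: 6+5+1 = 12
VLY–IVY–TOR–RIV–ALP: 1+5+1+5 = 12
VLY–JCT–HUB–ALP: 2+4+3 = 9
VLY–IVY–CEN–NOR–ALP: 1+5+5+1 = 12
The minimum is $9 via VLY–JCT–HUB–ALP.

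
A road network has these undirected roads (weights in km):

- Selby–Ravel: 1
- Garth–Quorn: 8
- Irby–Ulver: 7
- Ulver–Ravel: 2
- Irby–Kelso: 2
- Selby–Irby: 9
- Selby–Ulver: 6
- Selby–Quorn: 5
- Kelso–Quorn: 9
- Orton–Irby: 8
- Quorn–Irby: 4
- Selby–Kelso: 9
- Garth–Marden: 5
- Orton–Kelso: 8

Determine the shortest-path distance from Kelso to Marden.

Compare a few routes:
Kelso - Selby - Quorn - Garth - Marden: 9+5+8+5 = 27
Kelso - Irby - Selby - Quorn - Garth - Marden: 2+9+5+8+5 = 29
Kelso - Irby - Quorn - Garth - Marden: 2+4+8+5 = 19
Kelso - Quorn - Garth - Marden: 9+8+5 = 22
Cheapest is Kelso - Irby - Quorn - Garth - Marden at 19 km.

19 km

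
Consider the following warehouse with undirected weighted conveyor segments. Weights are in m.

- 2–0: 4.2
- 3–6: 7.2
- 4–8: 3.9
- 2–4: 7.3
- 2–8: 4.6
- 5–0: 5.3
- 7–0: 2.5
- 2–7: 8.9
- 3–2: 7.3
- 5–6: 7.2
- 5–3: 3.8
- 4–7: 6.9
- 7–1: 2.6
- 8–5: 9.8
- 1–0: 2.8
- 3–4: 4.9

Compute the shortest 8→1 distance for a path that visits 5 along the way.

Shortest 8→5: 8–5 = 9.8
Shortest 5→1: 5–0–1 = 8.1
Total via 5: 9.8 + 8.1 = 17.9 m.

17.9 m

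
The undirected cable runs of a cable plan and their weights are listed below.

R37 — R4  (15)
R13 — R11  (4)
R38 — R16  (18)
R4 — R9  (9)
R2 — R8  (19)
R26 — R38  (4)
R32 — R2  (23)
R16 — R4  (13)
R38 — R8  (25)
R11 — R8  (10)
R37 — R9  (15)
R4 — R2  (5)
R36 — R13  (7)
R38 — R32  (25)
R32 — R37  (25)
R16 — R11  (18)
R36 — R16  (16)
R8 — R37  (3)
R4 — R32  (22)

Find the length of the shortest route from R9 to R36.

Shortest distances from R9:
R9: 0
R4: 9  (via R9)
R2: 14  (via R4)
R37: 15  (via R9)
R8: 18  (via R37)
R16: 22  (via R4)
R11: 28  (via R8)
R32: 31  (via R4)
R13: 32  (via R11)
R36: 38  (via R16)
Shortest route: R9–R4–R16–R36 = 38.

38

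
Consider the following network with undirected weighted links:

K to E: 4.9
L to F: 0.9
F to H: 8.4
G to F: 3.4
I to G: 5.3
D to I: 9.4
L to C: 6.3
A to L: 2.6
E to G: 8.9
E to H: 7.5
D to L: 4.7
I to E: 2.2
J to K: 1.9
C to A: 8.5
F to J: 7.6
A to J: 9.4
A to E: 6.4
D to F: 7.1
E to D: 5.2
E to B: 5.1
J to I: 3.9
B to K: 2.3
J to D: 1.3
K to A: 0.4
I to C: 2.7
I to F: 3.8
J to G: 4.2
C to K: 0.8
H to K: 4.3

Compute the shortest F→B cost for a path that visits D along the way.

11.1

Best F to D: F–L–D costing 5.6
Best D to B: D–J–K–B costing 5.5
Total via D: 5.6 + 5.5 = 11.1.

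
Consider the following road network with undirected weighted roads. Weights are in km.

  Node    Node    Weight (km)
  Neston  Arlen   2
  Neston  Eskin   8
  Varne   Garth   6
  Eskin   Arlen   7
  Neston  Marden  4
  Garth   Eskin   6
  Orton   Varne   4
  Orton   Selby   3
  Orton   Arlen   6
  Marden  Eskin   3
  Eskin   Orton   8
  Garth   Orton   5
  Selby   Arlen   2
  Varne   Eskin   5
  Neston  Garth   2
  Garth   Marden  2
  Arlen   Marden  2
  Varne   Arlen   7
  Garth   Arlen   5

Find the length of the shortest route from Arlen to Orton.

Compare a few routes:
Arlen–Selby–Orton: 2+3 = 5
Arlen–Neston–Garth–Orton: 2+2+5 = 9
Arlen–Orton: 6 = 6
Cheapest is Arlen–Selby–Orton at 5 km.

5 km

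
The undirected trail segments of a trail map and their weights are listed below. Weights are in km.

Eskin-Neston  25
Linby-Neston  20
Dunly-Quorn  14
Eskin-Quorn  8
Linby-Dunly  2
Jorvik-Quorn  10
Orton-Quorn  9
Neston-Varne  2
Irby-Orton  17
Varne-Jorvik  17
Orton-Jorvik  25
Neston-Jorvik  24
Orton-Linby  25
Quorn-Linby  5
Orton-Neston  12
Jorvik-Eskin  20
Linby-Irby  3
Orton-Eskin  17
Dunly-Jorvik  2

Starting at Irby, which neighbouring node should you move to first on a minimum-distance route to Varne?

Enumerating some paths:
Irby - Linby - Dunly - Jorvik - Varne: 3+2+2+17 = 24
Irby - Linby - Quorn - Orton - Neston - Varne: 3+5+9+12+2 = 31
Irby - Linby - Neston - Varne: 3+20+2 = 25
Cheapest is Irby - Linby - Dunly - Jorvik - Varne at 24 km.
So from Irby the first move is to Linby.

Linby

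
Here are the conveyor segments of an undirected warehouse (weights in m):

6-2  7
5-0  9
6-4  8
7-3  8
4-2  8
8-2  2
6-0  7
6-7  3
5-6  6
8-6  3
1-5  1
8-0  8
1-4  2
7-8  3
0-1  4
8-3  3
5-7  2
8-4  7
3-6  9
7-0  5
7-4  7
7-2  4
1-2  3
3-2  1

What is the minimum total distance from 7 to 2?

4 m

Running Dijkstra from 7:
7: 0
5: 2  (via 7)
1: 3  (via 5)
6: 3  (via 7)
8: 3  (via 7)
2: 4  (via 7)
Shortest route: 7–2 = 4 m.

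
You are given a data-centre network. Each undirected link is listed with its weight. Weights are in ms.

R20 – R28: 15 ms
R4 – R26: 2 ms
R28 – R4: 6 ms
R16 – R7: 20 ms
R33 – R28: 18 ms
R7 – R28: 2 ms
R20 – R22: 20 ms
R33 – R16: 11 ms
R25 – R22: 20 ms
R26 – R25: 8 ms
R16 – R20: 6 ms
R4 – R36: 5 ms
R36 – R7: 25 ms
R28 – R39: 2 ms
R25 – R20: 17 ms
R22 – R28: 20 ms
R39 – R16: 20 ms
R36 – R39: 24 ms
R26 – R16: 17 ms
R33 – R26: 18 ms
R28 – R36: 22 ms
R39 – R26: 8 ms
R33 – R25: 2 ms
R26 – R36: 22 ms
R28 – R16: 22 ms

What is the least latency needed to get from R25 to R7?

Candidate routes:
R25–R26–R39–R28–R7: 8+8+2+2 = 20
R25–R33–R28–R7: 2+18+2 = 22
R25–R26–R4–R28–R7: 8+2+6+2 = 18
The minimum is 18 ms via R25–R26–R4–R28–R7.

18 ms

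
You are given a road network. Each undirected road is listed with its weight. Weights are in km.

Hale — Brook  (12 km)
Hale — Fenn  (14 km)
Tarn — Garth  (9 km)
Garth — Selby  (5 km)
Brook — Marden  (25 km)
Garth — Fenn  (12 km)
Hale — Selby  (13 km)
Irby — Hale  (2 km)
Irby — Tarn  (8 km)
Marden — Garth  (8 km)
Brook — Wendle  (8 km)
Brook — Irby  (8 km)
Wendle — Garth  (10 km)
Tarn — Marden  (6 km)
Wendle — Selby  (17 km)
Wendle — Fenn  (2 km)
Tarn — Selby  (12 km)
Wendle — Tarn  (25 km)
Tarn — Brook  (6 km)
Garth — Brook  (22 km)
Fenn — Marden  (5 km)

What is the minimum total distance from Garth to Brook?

Enumerating some paths:
Garth → Tarn → Brook: 9+6 = 15
Garth → Wendle → Brook: 10+8 = 18
Cheapest is Garth → Tarn → Brook at 15 km.

15 km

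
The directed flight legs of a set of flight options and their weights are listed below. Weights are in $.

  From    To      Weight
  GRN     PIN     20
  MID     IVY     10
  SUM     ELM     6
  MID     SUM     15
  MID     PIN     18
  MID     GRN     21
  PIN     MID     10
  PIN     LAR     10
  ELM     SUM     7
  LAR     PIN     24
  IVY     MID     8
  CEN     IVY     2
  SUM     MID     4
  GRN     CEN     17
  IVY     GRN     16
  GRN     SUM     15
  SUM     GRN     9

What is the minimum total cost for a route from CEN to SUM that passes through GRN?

$33

Best CEN to GRN: CEN → IVY → GRN costing 18
Shortest GRN→SUM: GRN → SUM = 15
Total via GRN: 18 + 15 = $33.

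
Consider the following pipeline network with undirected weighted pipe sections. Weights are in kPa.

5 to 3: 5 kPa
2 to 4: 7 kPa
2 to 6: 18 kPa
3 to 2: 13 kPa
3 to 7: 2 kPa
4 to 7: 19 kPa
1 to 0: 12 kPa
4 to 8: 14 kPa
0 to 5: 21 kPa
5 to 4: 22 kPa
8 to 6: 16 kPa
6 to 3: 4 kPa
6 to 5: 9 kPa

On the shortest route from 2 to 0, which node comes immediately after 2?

3

Compare a few routes:
2 - 3 - 5 - 0: 13+5+21 = 39
2 - 6 - 3 - 5 - 0: 18+4+5+21 = 48
2 - 3 - 6 - 5 - 0: 13+4+9+21 = 47
The minimum is 39 kPa via 2 - 3 - 5 - 0.
So from 2 the first move is to 3.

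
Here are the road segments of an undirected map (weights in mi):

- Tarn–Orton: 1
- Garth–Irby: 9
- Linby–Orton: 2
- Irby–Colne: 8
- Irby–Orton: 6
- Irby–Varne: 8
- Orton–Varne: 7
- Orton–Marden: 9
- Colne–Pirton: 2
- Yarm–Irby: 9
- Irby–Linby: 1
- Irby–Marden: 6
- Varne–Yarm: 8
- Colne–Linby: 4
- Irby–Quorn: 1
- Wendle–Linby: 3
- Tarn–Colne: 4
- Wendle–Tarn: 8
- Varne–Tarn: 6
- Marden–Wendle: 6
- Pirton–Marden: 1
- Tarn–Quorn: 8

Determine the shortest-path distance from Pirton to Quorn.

8 mi

Shortest distances from Pirton:
Pirton: 0
Marden: 1  (via Pirton)
Colne: 2  (via Pirton)
Tarn: 6  (via Colne)
Linby: 6  (via Colne)
Orton: 7  (via Tarn)
Irby: 7  (via Marden)
Wendle: 7  (via Marden)
Quorn: 8  (via Irby)
Shortest route: Pirton → Marden → Irby → Quorn = 8 mi.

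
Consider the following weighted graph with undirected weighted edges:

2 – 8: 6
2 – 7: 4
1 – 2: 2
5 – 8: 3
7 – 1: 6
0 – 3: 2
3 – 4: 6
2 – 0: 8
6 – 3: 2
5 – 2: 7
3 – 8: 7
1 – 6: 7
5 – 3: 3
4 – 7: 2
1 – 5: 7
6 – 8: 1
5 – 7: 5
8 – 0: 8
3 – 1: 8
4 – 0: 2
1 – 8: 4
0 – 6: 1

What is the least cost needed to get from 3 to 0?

2

Candidate routes:
3–0: 2 = 2
3–6–0: 2+1 = 3
The minimum is 2 via 3–0.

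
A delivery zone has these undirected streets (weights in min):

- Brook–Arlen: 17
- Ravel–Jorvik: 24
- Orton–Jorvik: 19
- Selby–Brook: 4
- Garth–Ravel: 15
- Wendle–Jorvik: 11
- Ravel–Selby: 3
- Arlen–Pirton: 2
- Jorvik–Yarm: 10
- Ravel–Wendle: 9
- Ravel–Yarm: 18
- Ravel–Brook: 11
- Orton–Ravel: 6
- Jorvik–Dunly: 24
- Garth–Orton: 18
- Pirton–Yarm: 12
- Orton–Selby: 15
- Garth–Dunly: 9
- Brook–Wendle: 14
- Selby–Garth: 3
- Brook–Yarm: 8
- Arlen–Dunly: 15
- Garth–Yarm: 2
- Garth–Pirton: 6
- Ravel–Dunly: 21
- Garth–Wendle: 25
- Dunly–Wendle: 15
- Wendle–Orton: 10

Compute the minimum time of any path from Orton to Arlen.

20 min

Candidate routes:
Orton → Ravel → Selby → Garth → Pirton → Arlen: 6+3+3+6+2 = 20
Orton → Selby → Garth → Pirton → Arlen: 15+3+6+2 = 26
Orton → Garth → Pirton → Arlen: 18+6+2 = 26
Cheapest is Orton → Ravel → Selby → Garth → Pirton → Arlen at 20 min.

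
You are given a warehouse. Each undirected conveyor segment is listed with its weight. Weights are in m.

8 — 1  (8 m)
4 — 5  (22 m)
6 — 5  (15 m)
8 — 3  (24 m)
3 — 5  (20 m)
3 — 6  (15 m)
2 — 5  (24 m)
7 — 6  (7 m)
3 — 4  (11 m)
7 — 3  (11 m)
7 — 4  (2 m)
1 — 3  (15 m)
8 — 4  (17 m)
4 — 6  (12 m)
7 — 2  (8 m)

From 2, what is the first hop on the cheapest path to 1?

Enumerating some paths:
2 → 7 → 4 → 8 → 1: 8+2+17+8 = 35
2 → 7 → 3 → 1: 8+11+15 = 34
The minimum is 34 m via 2 → 7 → 3 → 1.
So from 2 the first move is to 7.

7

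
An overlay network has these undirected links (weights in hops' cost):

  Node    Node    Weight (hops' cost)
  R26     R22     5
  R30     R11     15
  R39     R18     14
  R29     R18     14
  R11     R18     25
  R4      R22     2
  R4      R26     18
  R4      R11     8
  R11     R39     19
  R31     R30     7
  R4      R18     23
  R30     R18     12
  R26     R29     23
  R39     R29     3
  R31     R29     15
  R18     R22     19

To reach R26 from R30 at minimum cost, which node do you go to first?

Enumerating some paths:
R30–R18–R22–R26: 12+19+5 = 36
R30–R11–R4–R22–R26: 15+8+2+5 = 30
Cheapest is R30–R11–R4–R22–R26 at 30 hops' cost.
So from R30 the first move is to R11.

R11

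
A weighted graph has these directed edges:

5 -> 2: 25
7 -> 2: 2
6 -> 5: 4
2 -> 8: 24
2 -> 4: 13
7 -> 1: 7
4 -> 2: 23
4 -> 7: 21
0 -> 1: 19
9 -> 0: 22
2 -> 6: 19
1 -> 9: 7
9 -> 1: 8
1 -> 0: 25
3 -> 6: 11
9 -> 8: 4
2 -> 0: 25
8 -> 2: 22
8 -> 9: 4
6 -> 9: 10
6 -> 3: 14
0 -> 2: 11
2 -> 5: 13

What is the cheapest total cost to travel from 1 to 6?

52

Running Dijkstra from 1:
1: 0
9: 7  (via 1)
8: 11  (via 9)
0: 25  (via 1)
2: 33  (via 8)
4: 46  (via 2)
5: 46  (via 2)
6: 52  (via 2)
Shortest route: 1–9–8–2–6 = 52.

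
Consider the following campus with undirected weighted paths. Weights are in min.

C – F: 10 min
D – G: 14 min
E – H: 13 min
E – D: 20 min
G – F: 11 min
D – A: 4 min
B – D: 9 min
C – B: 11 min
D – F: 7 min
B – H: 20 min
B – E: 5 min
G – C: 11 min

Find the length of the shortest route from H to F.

Shortest distances from H:
H: 0
E: 13  (via H)
B: 18  (via E)
D: 27  (via B)
C: 29  (via B)
A: 31  (via D)
F: 34  (via D)
Shortest route: H–E–B–D–F = 34 min.

34 min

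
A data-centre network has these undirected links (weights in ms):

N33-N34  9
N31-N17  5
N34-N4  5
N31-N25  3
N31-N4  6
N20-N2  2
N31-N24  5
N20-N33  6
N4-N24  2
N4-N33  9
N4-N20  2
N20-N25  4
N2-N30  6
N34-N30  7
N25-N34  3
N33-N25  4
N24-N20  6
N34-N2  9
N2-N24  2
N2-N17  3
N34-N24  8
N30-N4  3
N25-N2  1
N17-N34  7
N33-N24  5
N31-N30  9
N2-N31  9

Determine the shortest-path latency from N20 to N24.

4 ms

Running Dijkstra from N20:
N20: 0
N2: 2  (via N20)
N4: 2  (via N20)
N25: 3  (via N2)
N24: 4  (via N2)
Shortest route: N20 → N2 → N24 = 4 ms.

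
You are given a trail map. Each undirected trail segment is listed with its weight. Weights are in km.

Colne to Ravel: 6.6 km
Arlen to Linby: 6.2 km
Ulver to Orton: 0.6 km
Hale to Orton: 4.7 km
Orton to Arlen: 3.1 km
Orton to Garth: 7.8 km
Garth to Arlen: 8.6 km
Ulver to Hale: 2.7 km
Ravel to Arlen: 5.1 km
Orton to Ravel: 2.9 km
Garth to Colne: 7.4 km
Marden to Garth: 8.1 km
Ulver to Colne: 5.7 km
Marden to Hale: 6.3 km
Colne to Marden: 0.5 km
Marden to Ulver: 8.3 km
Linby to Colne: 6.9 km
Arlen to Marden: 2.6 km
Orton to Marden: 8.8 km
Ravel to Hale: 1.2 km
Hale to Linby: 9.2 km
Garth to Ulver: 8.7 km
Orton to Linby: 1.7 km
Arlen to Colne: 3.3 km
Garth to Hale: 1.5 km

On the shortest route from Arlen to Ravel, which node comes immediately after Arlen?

Candidate routes:
Arlen–Orton–Ulver–Hale–Ravel: 3.1+0.6+2.7+1.2 = 7.6
Arlen–Orton–Ravel: 3.1+2.9 = 6
Arlen–Ravel: 5.1 = 5.1
The minimum is 5.1 km via Arlen–Ravel.
So from Arlen the first move is to Ravel.

Ravel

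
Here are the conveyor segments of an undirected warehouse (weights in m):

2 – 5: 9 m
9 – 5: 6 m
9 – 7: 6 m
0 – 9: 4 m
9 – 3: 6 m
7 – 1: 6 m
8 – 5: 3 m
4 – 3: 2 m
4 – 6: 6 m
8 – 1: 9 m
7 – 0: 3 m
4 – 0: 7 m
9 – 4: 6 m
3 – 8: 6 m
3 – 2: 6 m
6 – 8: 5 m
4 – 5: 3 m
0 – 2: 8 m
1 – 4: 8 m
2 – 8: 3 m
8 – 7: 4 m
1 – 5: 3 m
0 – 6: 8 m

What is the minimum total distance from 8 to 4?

6 m

Settle nodes by increasing distance from 8:
8: 0
2: 3  (via 8)
5: 3  (via 8)
7: 4  (via 8)
6: 5  (via 8)
1: 6  (via 5)
3: 6  (via 8)
4: 6  (via 5)
Shortest route: 8 → 5 → 4 = 6 m.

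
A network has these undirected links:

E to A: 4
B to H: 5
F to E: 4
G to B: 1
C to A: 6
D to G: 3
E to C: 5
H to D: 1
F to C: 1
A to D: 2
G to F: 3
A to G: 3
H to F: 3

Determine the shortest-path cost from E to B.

Enumerating some paths:
E - A - G - B: 4+3+1 = 8
E - A - D - G - B: 4+2+3+1 = 10
E - A - D - H - B: 4+2+1+5 = 12
E - C - F - G - B: 5+1+3+1 = 10
The minimum is 8 via E - A - G - B.

8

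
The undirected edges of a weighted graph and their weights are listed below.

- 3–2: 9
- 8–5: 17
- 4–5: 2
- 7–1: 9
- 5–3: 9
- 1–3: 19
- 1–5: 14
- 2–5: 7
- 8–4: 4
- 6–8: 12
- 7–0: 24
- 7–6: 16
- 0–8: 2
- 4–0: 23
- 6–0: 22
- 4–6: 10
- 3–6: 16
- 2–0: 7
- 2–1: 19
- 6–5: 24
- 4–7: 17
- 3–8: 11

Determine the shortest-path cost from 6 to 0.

Shortest distances from 6:
6: 0
4: 10  (via 6)
5: 12  (via 4)
8: 12  (via 6)
0: 14  (via 8)
Shortest route: 6 → 8 → 0 = 14.

14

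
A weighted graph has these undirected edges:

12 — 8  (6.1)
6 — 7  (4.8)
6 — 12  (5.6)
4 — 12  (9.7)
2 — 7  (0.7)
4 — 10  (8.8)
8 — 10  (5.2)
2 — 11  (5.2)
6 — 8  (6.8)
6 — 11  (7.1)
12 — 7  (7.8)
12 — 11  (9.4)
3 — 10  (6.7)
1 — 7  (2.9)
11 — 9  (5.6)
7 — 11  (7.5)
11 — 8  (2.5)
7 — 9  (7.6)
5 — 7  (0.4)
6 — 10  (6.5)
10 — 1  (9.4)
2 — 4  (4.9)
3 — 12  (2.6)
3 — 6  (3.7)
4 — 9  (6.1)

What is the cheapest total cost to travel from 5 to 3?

8.9

Compare a few routes:
5 → 7 → 6 → 3: 0.4+4.8+3.7 = 8.9
5 → 7 → 6 → 12 → 3: 0.4+4.8+5.6+2.6 = 13.4
5 → 7 → 12 → 3: 0.4+7.8+2.6 = 10.8
The minimum is 8.9 via 5 → 7 → 6 → 3.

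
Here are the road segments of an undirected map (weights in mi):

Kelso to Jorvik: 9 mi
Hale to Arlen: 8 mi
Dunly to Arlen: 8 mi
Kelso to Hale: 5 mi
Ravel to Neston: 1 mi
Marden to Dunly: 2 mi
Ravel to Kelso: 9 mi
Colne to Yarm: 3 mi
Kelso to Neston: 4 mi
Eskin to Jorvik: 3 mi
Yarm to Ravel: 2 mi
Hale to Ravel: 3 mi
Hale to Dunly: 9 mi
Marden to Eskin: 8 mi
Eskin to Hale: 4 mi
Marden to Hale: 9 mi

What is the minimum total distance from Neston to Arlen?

Enumerating some paths:
Neston–Kelso–Hale–Arlen: 4+5+8 = 17
Neston–Ravel–Hale–Dunly–Arlen: 1+3+9+8 = 21
Neston–Ravel–Hale–Arlen: 1+3+8 = 12
Neston–Ravel–Kelso–Hale–Arlen: 1+9+5+8 = 23
The minimum is 12 mi via Neston–Ravel–Hale–Arlen.

12 mi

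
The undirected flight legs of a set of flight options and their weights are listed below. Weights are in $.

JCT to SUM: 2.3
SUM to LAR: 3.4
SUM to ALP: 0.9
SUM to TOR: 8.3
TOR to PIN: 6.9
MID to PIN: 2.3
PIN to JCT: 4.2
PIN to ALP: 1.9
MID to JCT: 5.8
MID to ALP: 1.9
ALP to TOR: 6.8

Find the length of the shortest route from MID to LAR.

Enumerating some paths:
MID - PIN - ALP - SUM - LAR: 2.3+1.9+0.9+3.4 = 8.5
MID - JCT - SUM - LAR: 5.8+2.3+3.4 = 11.5
MID - ALP - SUM - LAR: 1.9+0.9+3.4 = 6.2
The minimum is $6.2 via MID - ALP - SUM - LAR.

$6.2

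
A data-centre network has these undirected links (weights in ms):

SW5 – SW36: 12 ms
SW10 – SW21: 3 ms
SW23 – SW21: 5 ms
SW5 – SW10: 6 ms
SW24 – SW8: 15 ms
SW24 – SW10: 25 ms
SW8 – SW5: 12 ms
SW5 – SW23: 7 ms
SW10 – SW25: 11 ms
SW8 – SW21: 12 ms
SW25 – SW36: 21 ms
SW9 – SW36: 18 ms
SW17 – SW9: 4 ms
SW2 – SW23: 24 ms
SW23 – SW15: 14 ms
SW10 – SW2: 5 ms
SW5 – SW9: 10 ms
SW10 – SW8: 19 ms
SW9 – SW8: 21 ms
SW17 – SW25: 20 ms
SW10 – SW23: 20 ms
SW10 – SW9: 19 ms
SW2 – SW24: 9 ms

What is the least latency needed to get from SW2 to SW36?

Settle nodes by increasing distance from SW2:
SW2: 0
SW10: 5  (via SW2)
SW21: 8  (via SW10)
SW24: 9  (via SW2)
SW5: 11  (via SW10)
SW23: 13  (via SW21)
SW25: 16  (via SW10)
SW8: 20  (via SW21)
SW9: 21  (via SW5)
SW36: 23  (via SW5)
Shortest route: SW2–SW10–SW5–SW36 = 23 ms.

23 ms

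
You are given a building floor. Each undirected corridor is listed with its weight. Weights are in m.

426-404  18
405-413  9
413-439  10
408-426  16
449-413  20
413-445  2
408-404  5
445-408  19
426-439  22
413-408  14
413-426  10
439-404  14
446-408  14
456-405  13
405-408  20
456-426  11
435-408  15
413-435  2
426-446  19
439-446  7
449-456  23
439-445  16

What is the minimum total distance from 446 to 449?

Enumerating some paths:
446 - 408 - 413 - 449: 14+14+20 = 48
446 - 439 - 445 - 413 - 449: 7+16+2+20 = 45
446 - 439 - 413 - 449: 7+10+20 = 37
446 - 426 - 413 - 449: 19+10+20 = 49
Cheapest is 446 - 439 - 413 - 449 at 37 m.

37 m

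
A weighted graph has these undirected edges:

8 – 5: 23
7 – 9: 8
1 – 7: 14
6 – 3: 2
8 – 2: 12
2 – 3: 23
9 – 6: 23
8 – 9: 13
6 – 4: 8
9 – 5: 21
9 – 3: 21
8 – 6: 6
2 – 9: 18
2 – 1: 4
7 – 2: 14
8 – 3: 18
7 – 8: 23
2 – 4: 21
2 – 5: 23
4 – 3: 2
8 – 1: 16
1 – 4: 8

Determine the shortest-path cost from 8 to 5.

Compare a few routes:
8 → 5: 23 = 23
8 → 2 → 5: 12+23 = 35
8 → 9 → 5: 13+21 = 34
The minimum is 23 via 8 → 5.

23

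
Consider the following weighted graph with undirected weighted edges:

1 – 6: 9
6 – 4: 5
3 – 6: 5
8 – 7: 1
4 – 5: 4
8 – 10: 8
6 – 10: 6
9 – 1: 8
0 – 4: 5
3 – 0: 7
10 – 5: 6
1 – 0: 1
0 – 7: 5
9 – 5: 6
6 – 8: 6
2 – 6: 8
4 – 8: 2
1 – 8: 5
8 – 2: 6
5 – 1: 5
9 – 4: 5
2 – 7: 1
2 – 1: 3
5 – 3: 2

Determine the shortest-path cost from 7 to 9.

Shortest distances from 7:
7: 0
2: 1  (via 7)
8: 1  (via 7)
4: 3  (via 8)
1: 4  (via 2)
0: 5  (via 7)
5: 7  (via 4)
6: 7  (via 8)
9: 8  (via 4)
Shortest route: 7–8–4–9 = 8.

8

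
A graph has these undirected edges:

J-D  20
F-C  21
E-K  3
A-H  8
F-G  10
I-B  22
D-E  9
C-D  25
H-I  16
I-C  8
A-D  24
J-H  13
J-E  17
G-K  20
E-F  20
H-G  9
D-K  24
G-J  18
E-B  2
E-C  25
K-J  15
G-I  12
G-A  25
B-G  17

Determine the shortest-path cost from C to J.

Shortest distances from C:
C: 0
I: 8  (via C)
G: 20  (via I)
F: 21  (via C)
H: 24  (via I)
D: 25  (via C)
E: 25  (via C)
B: 27  (via E)
K: 28  (via E)
A: 32  (via H)
J: 37  (via H)
Shortest route: C–I–H–J = 37.

37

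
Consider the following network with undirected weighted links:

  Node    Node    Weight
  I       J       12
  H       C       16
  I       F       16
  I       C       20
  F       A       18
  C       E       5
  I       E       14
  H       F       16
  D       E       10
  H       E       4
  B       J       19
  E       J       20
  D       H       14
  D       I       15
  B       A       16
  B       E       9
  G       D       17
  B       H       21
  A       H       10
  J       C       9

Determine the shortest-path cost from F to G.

47

Enumerating some paths:
F - I - D - G: 16+15+17 = 48
F - I - E - D - G: 16+14+10+17 = 57
F - H - D - G: 16+14+17 = 47
Cheapest is F - H - D - G at 47.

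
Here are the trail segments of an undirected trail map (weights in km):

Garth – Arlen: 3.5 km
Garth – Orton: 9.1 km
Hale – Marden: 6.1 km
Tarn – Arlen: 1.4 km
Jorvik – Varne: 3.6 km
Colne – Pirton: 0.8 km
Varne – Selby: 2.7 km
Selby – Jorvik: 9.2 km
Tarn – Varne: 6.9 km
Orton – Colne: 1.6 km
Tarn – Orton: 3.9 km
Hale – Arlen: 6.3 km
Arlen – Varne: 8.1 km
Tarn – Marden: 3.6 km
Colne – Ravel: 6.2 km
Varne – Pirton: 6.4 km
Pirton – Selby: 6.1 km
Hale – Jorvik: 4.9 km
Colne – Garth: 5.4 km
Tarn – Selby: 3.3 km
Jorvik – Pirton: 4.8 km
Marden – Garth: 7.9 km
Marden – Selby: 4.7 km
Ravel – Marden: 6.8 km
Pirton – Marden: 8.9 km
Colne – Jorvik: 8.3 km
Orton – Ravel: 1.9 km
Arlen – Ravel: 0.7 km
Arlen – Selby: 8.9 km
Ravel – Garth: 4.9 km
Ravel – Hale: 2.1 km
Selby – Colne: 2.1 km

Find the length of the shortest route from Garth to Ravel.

4.2 km

Running Dijkstra from Garth:
Garth: 0
Arlen: 3.5  (via Garth)
Ravel: 4.2  (via Arlen)
Shortest route: Garth–Arlen–Ravel = 4.2 km.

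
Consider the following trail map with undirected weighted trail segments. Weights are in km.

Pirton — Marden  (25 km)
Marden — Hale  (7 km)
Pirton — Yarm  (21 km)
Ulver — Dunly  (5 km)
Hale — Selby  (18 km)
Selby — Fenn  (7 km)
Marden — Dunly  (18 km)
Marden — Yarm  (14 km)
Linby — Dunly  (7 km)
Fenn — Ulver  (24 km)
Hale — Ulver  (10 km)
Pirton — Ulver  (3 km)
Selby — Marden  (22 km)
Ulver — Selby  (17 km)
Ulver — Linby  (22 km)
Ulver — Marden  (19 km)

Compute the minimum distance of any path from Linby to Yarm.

36 km

Compare a few routes:
Linby - Dunly - Ulver - Hale - Marden - Yarm: 7+5+10+7+14 = 43
Linby - Dunly - Marden - Yarm: 7+18+14 = 39
Linby - Dunly - Ulver - Pirton - Yarm: 7+5+3+21 = 36
Cheapest is Linby - Dunly - Ulver - Pirton - Yarm at 36 km.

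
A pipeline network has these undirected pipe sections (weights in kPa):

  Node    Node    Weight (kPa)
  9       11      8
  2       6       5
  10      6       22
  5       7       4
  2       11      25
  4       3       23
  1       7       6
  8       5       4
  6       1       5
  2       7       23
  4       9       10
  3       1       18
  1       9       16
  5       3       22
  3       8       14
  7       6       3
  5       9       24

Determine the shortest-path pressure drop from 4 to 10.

53 kPa

Shortest distances from 4:
4: 0
9: 10  (via 4)
11: 18  (via 9)
3: 23  (via 4)
1: 26  (via 9)
6: 31  (via 1)
7: 32  (via 1)
5: 34  (via 9)
2: 36  (via 6)
8: 37  (via 3)
10: 53  (via 6)
Shortest route: 4–9–1–6–10 = 53 kPa.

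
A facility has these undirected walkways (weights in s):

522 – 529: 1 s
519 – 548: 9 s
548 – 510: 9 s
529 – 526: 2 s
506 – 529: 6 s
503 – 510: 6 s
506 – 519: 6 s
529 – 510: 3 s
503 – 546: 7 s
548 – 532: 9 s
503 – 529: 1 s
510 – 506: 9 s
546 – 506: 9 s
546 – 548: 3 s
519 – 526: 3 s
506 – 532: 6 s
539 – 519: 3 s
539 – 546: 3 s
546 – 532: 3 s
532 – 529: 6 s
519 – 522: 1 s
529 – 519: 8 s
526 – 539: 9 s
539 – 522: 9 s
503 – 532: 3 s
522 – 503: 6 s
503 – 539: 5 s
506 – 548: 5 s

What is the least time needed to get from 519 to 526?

3 s

Running Dijkstra from 519:
519: 0
522: 1  (via 519)
529: 2  (via 522)
503: 3  (via 529)
539: 3  (via 519)
526: 3  (via 519)
Shortest route: 519–526 = 3 s.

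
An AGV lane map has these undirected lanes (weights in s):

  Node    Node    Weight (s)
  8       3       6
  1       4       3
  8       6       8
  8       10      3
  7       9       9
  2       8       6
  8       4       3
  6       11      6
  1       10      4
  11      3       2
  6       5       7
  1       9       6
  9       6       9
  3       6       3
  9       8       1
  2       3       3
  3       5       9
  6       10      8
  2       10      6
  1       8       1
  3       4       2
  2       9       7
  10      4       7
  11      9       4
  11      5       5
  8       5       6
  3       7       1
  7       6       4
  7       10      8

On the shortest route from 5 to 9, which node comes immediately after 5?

Candidate routes:
5–11–9: 5+4 = 9
5–8–9: 6+1 = 7
5–11–3–4–8–9: 5+2+2+3+1 = 13
Cheapest is 5–8–9 at 7 s.
So from 5 the first move is to 8.

8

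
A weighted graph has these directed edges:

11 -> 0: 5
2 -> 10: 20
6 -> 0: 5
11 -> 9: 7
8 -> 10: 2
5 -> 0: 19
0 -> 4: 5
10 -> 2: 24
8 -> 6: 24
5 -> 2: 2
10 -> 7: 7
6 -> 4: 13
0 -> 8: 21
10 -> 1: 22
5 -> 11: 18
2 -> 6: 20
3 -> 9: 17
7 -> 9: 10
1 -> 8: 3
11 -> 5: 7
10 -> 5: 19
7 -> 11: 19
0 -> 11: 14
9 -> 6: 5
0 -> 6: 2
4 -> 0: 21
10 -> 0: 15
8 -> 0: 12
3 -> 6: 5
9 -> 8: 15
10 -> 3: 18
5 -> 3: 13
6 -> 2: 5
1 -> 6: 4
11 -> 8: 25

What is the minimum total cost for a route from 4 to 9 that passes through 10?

Best 4 to 10: 4–0–8–10 costing 44
Shortest 10→9: 10–7–9 = 17
Total via 10: 44 + 17 = 61.

61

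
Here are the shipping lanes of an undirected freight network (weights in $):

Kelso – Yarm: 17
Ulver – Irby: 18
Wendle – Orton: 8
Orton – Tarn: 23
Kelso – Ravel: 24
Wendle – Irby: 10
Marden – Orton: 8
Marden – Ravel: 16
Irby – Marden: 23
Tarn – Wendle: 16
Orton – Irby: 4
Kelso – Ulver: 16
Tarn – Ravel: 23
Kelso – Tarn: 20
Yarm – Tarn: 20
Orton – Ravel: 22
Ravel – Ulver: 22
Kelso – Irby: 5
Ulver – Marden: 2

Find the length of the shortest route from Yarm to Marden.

$34

Running Dijkstra from Yarm:
Yarm: 0
Kelso: 17  (via Yarm)
Tarn: 20  (via Yarm)
Irby: 22  (via Kelso)
Orton: 26  (via Irby)
Wendle: 32  (via Irby)
Ulver: 33  (via Kelso)
Marden: 34  (via Orton)
Shortest route: Yarm–Kelso–Irby–Orton–Marden = $34.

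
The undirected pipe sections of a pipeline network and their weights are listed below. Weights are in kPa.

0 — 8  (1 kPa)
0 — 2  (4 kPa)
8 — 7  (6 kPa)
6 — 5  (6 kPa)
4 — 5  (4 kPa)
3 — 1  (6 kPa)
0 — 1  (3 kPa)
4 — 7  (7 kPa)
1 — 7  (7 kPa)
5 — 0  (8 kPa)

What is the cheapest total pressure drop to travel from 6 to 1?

Enumerating some paths:
6 - 5 - 4 - 7 - 1: 6+4+7+7 = 24
6 - 5 - 4 - 7 - 8 - 0 - 1: 6+4+7+6+1+3 = 27
6 - 5 - 0 - 8 - 7 - 1: 6+8+1+6+7 = 28
6 - 5 - 0 - 1: 6+8+3 = 17
Cheapest is 6 - 5 - 0 - 1 at 17 kPa.

17 kPa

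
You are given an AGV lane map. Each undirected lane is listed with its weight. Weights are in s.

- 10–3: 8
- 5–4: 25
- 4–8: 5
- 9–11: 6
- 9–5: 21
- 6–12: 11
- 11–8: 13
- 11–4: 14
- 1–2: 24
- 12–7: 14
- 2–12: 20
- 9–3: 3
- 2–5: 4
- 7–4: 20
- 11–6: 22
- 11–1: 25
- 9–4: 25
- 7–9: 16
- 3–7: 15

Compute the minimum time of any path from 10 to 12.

Shortest distances from 10:
10: 0
3: 8  (via 10)
9: 11  (via 3)
11: 17  (via 9)
7: 23  (via 3)
8: 30  (via 11)
4: 31  (via 11)
5: 32  (via 9)
2: 36  (via 5)
12: 37  (via 7)
Shortest route: 10–3–7–12 = 37 s.

37 s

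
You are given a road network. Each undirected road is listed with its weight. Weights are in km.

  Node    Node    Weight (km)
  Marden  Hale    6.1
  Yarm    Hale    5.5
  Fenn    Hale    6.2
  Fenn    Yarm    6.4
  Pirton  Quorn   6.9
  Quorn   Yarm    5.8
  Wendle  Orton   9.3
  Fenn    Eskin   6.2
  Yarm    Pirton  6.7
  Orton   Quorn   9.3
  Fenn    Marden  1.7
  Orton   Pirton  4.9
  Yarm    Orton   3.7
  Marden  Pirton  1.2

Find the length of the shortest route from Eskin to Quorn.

16 km

Candidate routes:
Eskin → Fenn → Yarm → Quorn: 6.2+6.4+5.8 = 18.4
Eskin → Fenn → Marden → Pirton → Quorn: 6.2+1.7+1.2+6.9 = 16
Cheapest is Eskin → Fenn → Marden → Pirton → Quorn at 16 km.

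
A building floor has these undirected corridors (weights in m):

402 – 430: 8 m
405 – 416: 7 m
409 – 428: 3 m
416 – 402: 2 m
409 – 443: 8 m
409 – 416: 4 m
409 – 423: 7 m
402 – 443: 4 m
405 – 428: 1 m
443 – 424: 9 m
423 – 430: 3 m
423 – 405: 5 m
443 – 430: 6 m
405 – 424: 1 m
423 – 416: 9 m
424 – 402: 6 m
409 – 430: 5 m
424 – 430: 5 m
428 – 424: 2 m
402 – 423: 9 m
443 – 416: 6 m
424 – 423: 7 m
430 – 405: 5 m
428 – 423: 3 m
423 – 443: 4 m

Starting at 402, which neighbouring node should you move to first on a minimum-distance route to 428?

Candidate routes:
402–443–423–428: 4+4+3 = 11
402–424–428: 6+2 = 8
402–416–409–428: 2+4+3 = 9
402–416–405–428: 2+7+1 = 10
The minimum is 8 m via 402–424–428.
So from 402 the first move is to 424.

424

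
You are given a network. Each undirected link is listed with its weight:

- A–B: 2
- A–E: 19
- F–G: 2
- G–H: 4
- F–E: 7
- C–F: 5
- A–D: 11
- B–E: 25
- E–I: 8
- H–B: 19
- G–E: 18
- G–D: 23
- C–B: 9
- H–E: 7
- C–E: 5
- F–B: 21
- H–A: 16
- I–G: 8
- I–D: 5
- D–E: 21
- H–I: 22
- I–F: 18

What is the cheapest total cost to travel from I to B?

18

Settle nodes by increasing distance from I:
I: 0
D: 5  (via I)
E: 8  (via I)
G: 8  (via I)
F: 10  (via G)
H: 12  (via G)
C: 13  (via E)
A: 16  (via D)
B: 18  (via A)
Shortest route: I–D–A–B = 18.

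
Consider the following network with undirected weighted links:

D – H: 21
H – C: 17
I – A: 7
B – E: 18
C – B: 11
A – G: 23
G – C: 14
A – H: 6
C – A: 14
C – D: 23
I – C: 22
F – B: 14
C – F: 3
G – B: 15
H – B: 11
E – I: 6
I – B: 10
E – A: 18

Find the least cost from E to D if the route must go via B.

48

Shortest E→B: E–I–B = 16
Shortest B→D: B–H–D = 32
Total via B: 16 + 32 = 48.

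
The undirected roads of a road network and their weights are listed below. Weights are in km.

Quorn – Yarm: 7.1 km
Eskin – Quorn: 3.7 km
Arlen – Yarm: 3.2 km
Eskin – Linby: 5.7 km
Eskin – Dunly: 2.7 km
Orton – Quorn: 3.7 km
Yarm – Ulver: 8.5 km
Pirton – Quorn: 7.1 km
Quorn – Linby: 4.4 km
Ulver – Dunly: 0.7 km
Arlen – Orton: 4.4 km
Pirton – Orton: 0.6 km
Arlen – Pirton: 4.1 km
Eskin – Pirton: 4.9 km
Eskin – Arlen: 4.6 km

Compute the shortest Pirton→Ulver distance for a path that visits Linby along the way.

Best Pirton to Linby: Pirton–Orton–Quorn–Linby costing 8.7
Shortest Linby→Ulver: Linby–Eskin–Dunly–Ulver = 9.1
Total via Linby: 8.7 + 9.1 = 17.8 km.

17.8 km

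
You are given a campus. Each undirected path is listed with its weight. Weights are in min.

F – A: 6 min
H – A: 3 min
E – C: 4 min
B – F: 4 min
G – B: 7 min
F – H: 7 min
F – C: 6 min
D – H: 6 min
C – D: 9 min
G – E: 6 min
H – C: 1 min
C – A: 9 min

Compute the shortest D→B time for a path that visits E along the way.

24 min

Best D to E: D → H → C → E costing 11
Shortest E→B: E → G → B = 13
Total via E: 11 + 13 = 24 min.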